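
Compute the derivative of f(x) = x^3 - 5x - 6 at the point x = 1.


Differentiate f(x) = x^3 - 5x - 6 term by term:
f'(x) = 3x^2 - 5
Substitute x = 1:
f'(1) = 3 * 1^2 + 0 * 1 - 5
= 3 + 0 - 5
= -2

-2


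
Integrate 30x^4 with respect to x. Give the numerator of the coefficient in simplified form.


Apply the power rule for integration:
integral of ax^n dx = a/(n+1) * x^(n+1) + C
integral of 30x^4 dx
= 30/5 * x^5 + C
= 6 * x^5 + C
The coefficient in lowest terms is 6 = 6/1, so its numerator is 6

6


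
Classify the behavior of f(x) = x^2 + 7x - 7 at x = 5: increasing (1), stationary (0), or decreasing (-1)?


Compute f'(x) to determine behavior:
f'(x) = 2x + 7
f'(5) = 2 * 5 + 7
= 10 + 7
= 17
Since f'(5) > 0, the function is increasing (1)

1


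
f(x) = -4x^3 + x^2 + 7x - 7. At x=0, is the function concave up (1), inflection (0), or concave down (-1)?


Concavity is determined by the sign of f''(x).
f(x) = -4x^3 + x^2 + 7x - 7
f'(x) = -12x^2 + 2x + 7
f''(x) = -24x + 2
f''(0) = -24 * 0 + 2
= 0 + 2
= 2
Since f''(0) > 0, the function is concave up (1)

1


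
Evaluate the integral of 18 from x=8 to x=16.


The integral of a constant k over [a, b] equals k * (b - a).
integral from 8 to 16 of 18 dx
= 18 * (16 - 8)
= 18 * 8
= 144

144


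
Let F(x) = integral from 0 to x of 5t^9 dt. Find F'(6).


By the Fundamental Theorem of Calculus (Part 1):
If F(x) = integral from 0 to x of f(t) dt, then F'(x) = f(x)
Here f(t) = 5t^9
So F'(x) = 5x^9
Evaluate at x = 6:
F'(6) = 5 * 6^9
= 5 * 10077696
= 50388480

50388480


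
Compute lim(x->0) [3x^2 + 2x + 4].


Since polynomials are continuous, we use direct substitution.
lim(x->0) of 3x^2 + 2x + 4
= 3 * 0^2 + 2 * 0 + 4
= 0 + 0 + 4
= 4

4


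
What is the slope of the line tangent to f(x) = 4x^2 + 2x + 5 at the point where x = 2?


The slope of the tangent line equals f'(x) at the point.
f(x) = 4x^2 + 2x + 5
f'(x) = 8x + 2
At x = 2:
f'(2) = 8 * 2 + 2
= 16 + 2
= 18

18


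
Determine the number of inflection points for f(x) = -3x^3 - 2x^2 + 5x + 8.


Inflection points occur where f''(x) = 0 and concavity changes.
f(x) = -3x^3 - 2x^2 + 5x + 8
f'(x) = -9x^2 - 4x + 5
f''(x) = -18x - 4
Set f''(x) = 0:
-18x - 4 = 0
x = 4 / (-18) = -2/9
Since f''(x) is linear (degree 1), it changes sign at this point.
Therefore there is exactly 1 inflection point.

1


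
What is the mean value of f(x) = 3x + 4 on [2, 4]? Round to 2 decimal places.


Average value = 1/(b-a) * integral from a to b of f(x) dx
First compute the integral of 3x + 4:
F(x) = (3/2)x^2 + 4x
F(4) = 3/2 * 16 + 4 * 4 = 40
F(2) = 3/2 * 4 + 4 * 2 = 14
Integral = 40 - 14 = 26
Average = 26 / (4 - 2) = 26 / 2
= 13 = 13.00

13.00


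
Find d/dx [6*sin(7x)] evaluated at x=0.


Apply the chain rule to differentiate 6*sin(7x):
d/dx [6*sin(7x)]
= 6 * cos(7x) * d/dx(7x)
= 6 * 7 * cos(7x)
= 42 * cos(7x)
Evaluate at x = 0:
= 42 * cos(0)
= 42 * 1
= 42

42


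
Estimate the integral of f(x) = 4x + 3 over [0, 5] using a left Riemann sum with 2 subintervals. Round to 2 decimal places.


Left Riemann sum uses left endpoints of each subinterval.
Interval: [0, 5], n = 2
dx = (5 - 0) / 2 = 5/2
Left endpoints: [0, 5/2]
f values: [3, 13]
Sum = dx * (sum of f values)
= 5/2 * 16
= 40 = 40.00

40.00


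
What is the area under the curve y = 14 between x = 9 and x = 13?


The area under a constant function y = 14 is a rectangle.
Width = 13 - 9 = 4
Height = 14
Area = width * height
= 4 * 14
= 56

56


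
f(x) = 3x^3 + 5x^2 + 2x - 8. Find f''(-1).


First derivative:
f'(x) = 9x^2 + 10x + 2
Second derivative:
f''(x) = 18x + 10
Substitute x = -1:
f''(-1) = 18 * (-1) + 10
= -18 + 10
= -8

-8


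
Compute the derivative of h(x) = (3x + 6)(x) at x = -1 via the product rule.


Let u(x) = 3x + 6 and v(x) = x
u'(x) = 3
v'(x) = 1
Product rule: h'(x) = u'(x)*v(x) + u(x)*v'(x)
= 3 * (x) + (3x + 6) * 1
At x = -1:
u(-1) = 3 * (-1) + 6 = 3
v(-1) = 1 * (-1) + 0 = -1
h'(-1) = 3 * (-1) + 3 * 1
= -3 + 3
= 0

0


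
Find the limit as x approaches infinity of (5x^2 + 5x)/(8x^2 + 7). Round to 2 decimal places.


For limits at infinity with equal-degree polynomials,
we compare leading coefficients.
Numerator leading term: 5x^2
Denominator leading term: 8x^2
Divide both by x^2:
lim = (5 + 5/x) / (8 + 7/x^2)
As x -> infinity, the 1/x and 1/x^2 terms vanish:
= 5/8 ≈ 0.63

0.63


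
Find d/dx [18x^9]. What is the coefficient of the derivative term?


We apply the power rule: d/dx [ax^n] = a*n * x^(n-1)
d/dx [18x^9]
= 18 * 9 * x^(9-1)
= 162x^8
The coefficient is 162

162


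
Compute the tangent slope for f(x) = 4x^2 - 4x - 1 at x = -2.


The slope of the tangent line equals f'(x) at the point.
f(x) = 4x^2 - 4x - 1
f'(x) = 8x - 4
At x = -2:
f'(-2) = 8 * (-2) - 4
= -16 - 4
= -20

-20


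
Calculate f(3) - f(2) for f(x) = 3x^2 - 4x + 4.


Net change = f(b) - f(a)
f(x) = 3x^2 - 4x + 4
Compute f(3):
f(3) = 3 * 3^2 - 4 * 3 + 4
= 27 - 12 + 4
= 19
Compute f(2):
f(2) = 3 * 2^2 - 4 * 2 + 4
= 12 - 8 + 4
= 8
Net change = 19 - 8 = 11

11


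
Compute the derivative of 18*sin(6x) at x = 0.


Apply the chain rule to differentiate 18*sin(6x):
d/dx [18*sin(6x)]
= 18 * cos(6x) * d/dx(6x)
= 18 * 6 * cos(6x)
= 108 * cos(6x)
Evaluate at x = 0:
= 108 * cos(0)
= 108 * 1
= 108

108


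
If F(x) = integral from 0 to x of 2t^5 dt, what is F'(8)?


By the Fundamental Theorem of Calculus (Part 1):
If F(x) = integral from 0 to x of f(t) dt, then F'(x) = f(x)
Here f(t) = 2t^5
So F'(x) = 2x^5
Evaluate at x = 8:
F'(8) = 2 * 8^5
= 2 * 32768
= 65536

65536


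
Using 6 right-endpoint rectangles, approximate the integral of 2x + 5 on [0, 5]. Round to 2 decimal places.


Right Riemann sum uses right endpoints of each subinterval.
Interval: [0, 5], n = 6
dx = (5 - 0) / 6 = 5/6
Right endpoints: [5/6, 5/3, 5/2, 10/3, 25/6, 5]
f values: [20/3, 25/3, 10, 35/3, 40/3, 15]
Sum = dx * (sum of f values)
= 5/6 * 65
= 325/6 ≈ 54.17

54.17


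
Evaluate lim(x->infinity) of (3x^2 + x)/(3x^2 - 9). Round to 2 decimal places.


For limits at infinity with equal-degree polynomials,
we compare leading coefficients.
Numerator leading term: 3x^2
Denominator leading term: 3x^2
Divide both by x^2:
lim = (3 + 1/x) / (3 - 9/x^2)
As x -> infinity, the 1/x and 1/x^2 terms vanish:
= 3/3 = 1 = 1.00

1.00


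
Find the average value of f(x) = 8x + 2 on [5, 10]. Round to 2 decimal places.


Average value = 1/(b-a) * integral from a to b of f(x) dx
First compute the integral of 8x + 2:
F(x) = 4x^2 + 2x
F(10) = 4 * 100 + 2 * 10 = 420
F(5) = 4 * 25 + 2 * 5 = 110
Integral = 420 - 110 = 310
Average = 310 / (10 - 5) = 310 / 5
= 62 = 62.00

62.00


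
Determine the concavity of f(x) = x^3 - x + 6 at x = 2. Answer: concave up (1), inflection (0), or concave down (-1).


Concavity is determined by the sign of f''(x).
f(x) = x^3 - x + 6
f'(x) = 3x^2 - 1
f''(x) = 6x
f''(2) = 6 * 2 + 0
= 12 + 0
= 12
Since f''(2) > 0, the function is concave up (1)

1


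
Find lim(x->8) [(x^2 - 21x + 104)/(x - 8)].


Direct substitution gives 0/0, so we factor the numerator.
Factor: (x^2 - 21x + 104) = (x - 8)(x - 13)
Cancel the common factor (x - 8):
(x^2 - 21x + 104)/(x - 8) = (x - 13)
Now substitute x = 8:
= (8) - (13) = -5

-5


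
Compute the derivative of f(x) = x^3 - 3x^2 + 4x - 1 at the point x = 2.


Differentiate f(x) = x^3 - 3x^2 + 4x - 1 term by term:
f'(x) = 3x^2 - 6x + 4
Substitute x = 2:
f'(2) = 3 * 2^2 - 6 * 2 + 4
= 12 - 12 + 4
= 4

4


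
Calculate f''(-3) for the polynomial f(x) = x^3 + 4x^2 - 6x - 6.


First derivative:
f'(x) = 3x^2 + 8x - 6
Second derivative:
f''(x) = 6x + 8
Substitute x = -3:
f''(-3) = 6 * (-3) + 8
= -18 + 8
= -10

-10


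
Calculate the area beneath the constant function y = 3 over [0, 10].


The area under a constant function y = 3 is a rectangle.
Width = 10 - 0 = 10
Height = 3
Area = width * height
= 10 * 3
= 30

30


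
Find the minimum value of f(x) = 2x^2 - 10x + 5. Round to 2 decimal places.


For a quadratic f(x) = ax^2 + bx + c with a > 0, the minimum is at the vertex.
Vertex x-coordinate: x = -b/(2a)
x = -(-10) / (2 * 2)
x = 10/4 = 5/2
Substitute back to find the minimum value:
f(5/2) = 2 * (5/2)^2 - 10 * (5/2) + 5
= 25/2 - 25 + 5
= -15/2 = -7.50

-7.50


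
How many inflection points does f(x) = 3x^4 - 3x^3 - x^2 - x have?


Inflection points occur where f''(x) = 0 and concavity changes.
f(x) = 3x^4 - 3x^3 - x^2 - x
f'(x) = 12x^3 - 9x^2 - 2x - 1
f''(x) = 36x^2 - 18x - 2
This is a quadratic in x. Use the discriminant to count real roots.
Discriminant = (-18)^2 - 4 * 36 * (-2)
= 324 - (-288)
= 612
Since discriminant > 0, f''(x) = 0 has 2 distinct real solutions.
A quadratic with two distinct real roots changes sign at each root, so concavity changes at both.
Number of inflection points: 2

2


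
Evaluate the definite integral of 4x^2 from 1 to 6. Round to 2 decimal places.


Find the antiderivative of 4x^2:
F(x) = 4/3 * x^3
Apply the Fundamental Theorem of Calculus:
F(6) - F(1)
= 4/3 * 6^3 - 4/3 * 1^3
= 4/3 * (216 - 1)
= 4/3 * 215
= 860/3 ≈ 286.67

286.67


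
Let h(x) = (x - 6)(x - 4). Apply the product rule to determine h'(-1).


Let u(x) = x - 6 and v(x) = x - 4
u'(x) = 1
v'(x) = 1
Product rule: h'(x) = u'(x)*v(x) + u(x)*v'(x)
= 1 * (x - 4) + (x - 6) * 1
At x = -1:
u(-1) = 1 * (-1) - 6 = -7
v(-1) = 1 * (-1) - 4 = -5
h'(-1) = 1 * (-5) + (-7) * 1
= -5 - 7
= -12

-12


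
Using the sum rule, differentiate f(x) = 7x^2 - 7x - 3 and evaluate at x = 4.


Differentiate term by term using power and sum rules:
f(x) = 7x^2 - 7x - 3
f'(x) = 14x - 7
Substitute x = 4:
f'(4) = 14 * 4 - 7
= 56 - 7
= 49

49


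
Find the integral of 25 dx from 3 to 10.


The integral of a constant k over [a, b] equals k * (b - a).
integral from 3 to 10 of 25 dx
= 25 * (10 - 3)
= 25 * 7
= 175

175


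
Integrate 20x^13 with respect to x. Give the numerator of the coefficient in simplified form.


Apply the power rule for integration:
integral of ax^n dx = a/(n+1) * x^(n+1) + C
integral of 20x^13 dx
= 20/14 * x^14 + C
= 10/7 * x^14 + C
The coefficient in lowest terms is 10/7, and its numerator is 10

10


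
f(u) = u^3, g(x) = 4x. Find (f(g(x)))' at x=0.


Using the chain rule: (f(g(x)))' = f'(g(x)) * g'(x)
First, find g(0):
g(0) = 4 * 0 + 0 = 0
Next, f'(u) = 3u^2
And g'(x) = 4
So f'(g(0)) * g'(0)
= 3 * 0^2 * 4
= 3 * 0 * 4
= 0

0


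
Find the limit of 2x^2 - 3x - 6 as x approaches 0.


Since polynomials are continuous, we use direct substitution.
lim(x->0) of 2x^2 - 3x - 6
= 2 * 0^2 - 3 * 0 - 6
= 0 + 0 - 6
= -6

-6


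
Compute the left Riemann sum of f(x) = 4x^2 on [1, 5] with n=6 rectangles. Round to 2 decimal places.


Left Riemann sum uses left endpoints of each subinterval.
Interval: [1, 5], n = 6
dx = (5 - 1) / 6 = 2/3
Left endpoints: [1, 5/3, 7/3, 3, 11/3, 13/3]
f values: [4, 100/9, 196/9, 36, 484/9, 676/9]
Sum = dx * (sum of f values)
= 2/3 * 1816/9
= 3632/27 ≈ 134.52

134.52


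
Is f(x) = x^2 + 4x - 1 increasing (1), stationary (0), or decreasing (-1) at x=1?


Compute f'(x) to determine behavior:
f'(x) = 2x + 4
f'(1) = 2 * 1 + 4
= 2 + 4
= 6
Since f'(1) > 0, the function is increasing (1)

1


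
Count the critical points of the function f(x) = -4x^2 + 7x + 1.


Find where f'(x) = 0:
f'(x) = -8x + 7
Set f'(x) = 0:
-8x + 7 = 0
x = -7 / (-8) = 7/8
This is a linear equation in x, so there is exactly one solution.
Number of critical points: 1

1


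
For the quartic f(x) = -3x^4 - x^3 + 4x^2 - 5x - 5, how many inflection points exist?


Inflection points occur where f''(x) = 0 and concavity changes.
f(x) = -3x^4 - x^3 + 4x^2 - 5x - 5
f'(x) = -12x^3 - 3x^2 + 8x - 5
f''(x) = -36x^2 - 6x + 8
This is a quadratic in x. Use the discriminant to count real roots.
Discriminant = (-6)^2 - 4 * (-36) * 8
= 36 - (-1152)
= 1188
Since discriminant > 0, f''(x) = 0 has 2 distinct real solutions.
A quadratic with two distinct real roots changes sign at each root, so concavity changes at both.
Number of inflection points: 2

2


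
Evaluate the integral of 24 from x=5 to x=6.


The integral of a constant k over [a, b] equals k * (b - a).
integral from 5 to 6 of 24 dx
= 24 * (6 - 5)
= 24 * 1
= 24

24


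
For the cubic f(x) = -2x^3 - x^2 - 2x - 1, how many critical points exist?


Find where f'(x) = 0:
f(x) = -2x^3 - x^2 - 2x - 1
f'(x) = -6x^2 - 2x - 2
This is a quadratic in x. Use the discriminant to count real roots.
Discriminant = (-2)^2 - 4 * (-6) * (-2)
= 4 - 48
= -44
Since discriminant < 0, f'(x) = 0 has no real solutions.
Number of critical points: 0

0


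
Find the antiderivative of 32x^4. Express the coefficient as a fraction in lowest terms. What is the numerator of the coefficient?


Apply the power rule for integration:
integral of ax^n dx = a/(n+1) * x^(n+1) + C
integral of 32x^4 dx
= 32/5 * x^5 + C
The coefficient in lowest terms is 32/5, and its numerator is 32

32


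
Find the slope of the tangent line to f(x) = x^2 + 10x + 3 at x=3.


The slope of the tangent line equals f'(x) at the point.
f(x) = x^2 + 10x + 3
f'(x) = 2x + 10
At x = 3:
f'(3) = 2 * 3 + 10
= 6 + 10
= 16

16


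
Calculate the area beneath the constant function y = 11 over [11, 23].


The area under a constant function y = 11 is a rectangle.
Width = 23 - 11 = 12
Height = 11
Area = width * height
= 12 * 11
= 132

132


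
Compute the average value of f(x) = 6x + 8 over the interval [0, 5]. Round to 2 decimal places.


Average value = 1/(b-a) * integral from a to b of f(x) dx
First compute the integral of 6x + 8:
F(x) = 3x^2 + 8x
F(5) = 3 * 25 + 8 * 5 = 115
F(0) = 3 * 0 + 8 * 0 = 0
Integral = 115 - 0 = 115
Average = 115 / (5 - 0) = 115 / 5
= 23 = 23.00

23.00


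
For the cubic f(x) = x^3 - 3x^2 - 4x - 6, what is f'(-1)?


Differentiate f(x) = x^3 - 3x^2 - 4x - 6 term by term:
f'(x) = 3x^2 - 6x - 4
Substitute x = -1:
f'(-1) = 3 * (-1)^2 - 6 * (-1) - 4
= 3 + 6 - 4
= 5

5


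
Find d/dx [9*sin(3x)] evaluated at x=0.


Apply the chain rule to differentiate 9*sin(3x):
d/dx [9*sin(3x)]
= 9 * cos(3x) * d/dx(3x)
= 9 * 3 * cos(3x)
= 27 * cos(3x)
Evaluate at x = 0:
= 27 * cos(0)
= 27 * 1
= 27

27


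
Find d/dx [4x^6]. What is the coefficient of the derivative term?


We apply the power rule: d/dx [ax^n] = a*n * x^(n-1)
d/dx [4x^6]
= 4 * 6 * x^(6-1)
= 24x^5
The coefficient is 24

24


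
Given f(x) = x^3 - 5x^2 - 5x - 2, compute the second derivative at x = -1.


First derivative:
f'(x) = 3x^2 - 10x - 5
Second derivative:
f''(x) = 6x - 10
Substitute x = -1:
f''(-1) = 6 * (-1) - 10
= -6 - 10
= -16

-16


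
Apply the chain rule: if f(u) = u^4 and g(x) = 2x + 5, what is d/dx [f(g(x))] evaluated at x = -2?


Using the chain rule: (f(g(x)))' = f'(g(x)) * g'(x)
First, find g(-2):
g(-2) = 2 * (-2) + 5 = 1
Next, f'(u) = 4u^3
And g'(x) = 2
So f'(g(-2)) * g'(-2)
= 4 * 1^3 * 2
= 4 * 1 * 2
= 8

8


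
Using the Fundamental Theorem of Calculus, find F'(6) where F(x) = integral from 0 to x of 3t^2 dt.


By the Fundamental Theorem of Calculus (Part 1):
If F(x) = integral from 0 to x of f(t) dt, then F'(x) = f(x)
Here f(t) = 3t^2
So F'(x) = 3x^2
Evaluate at x = 6:
F'(6) = 3 * 6^2
= 3 * 36
= 108

108


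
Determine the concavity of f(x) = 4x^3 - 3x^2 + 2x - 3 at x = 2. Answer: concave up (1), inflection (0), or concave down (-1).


Concavity is determined by the sign of f''(x).
f(x) = 4x^3 - 3x^2 + 2x - 3
f'(x) = 12x^2 - 6x + 2
f''(x) = 24x - 6
f''(2) = 24 * 2 - 6
= 48 - 6
= 42
Since f''(2) > 0, the function is concave up (1)

1


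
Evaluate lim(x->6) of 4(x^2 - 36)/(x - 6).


Direct substitution gives 0/0, so we factor the numerator.
Factor: 4(x^2 - 36) = 4 * (x - 6)(x + 6)
Cancel the common factor (x - 6):
4(x^2 - 36)/(x - 6) = 4 * (x + 6)
Now substitute x = 6:
= 4 * (6 + 6) = 48

48


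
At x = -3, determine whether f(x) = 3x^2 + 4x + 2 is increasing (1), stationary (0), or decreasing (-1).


Compute f'(x) to determine behavior:
f'(x) = 6x + 4
f'(-3) = 6 * (-3) + 4
= -18 + 4
= -14
Since f'(-3) < 0, the function is decreasing (-1)

-1


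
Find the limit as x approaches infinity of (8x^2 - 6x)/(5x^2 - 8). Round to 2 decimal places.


For limits at infinity with equal-degree polynomials,
we compare leading coefficients.
Numerator leading term: 8x^2
Denominator leading term: 5x^2
Divide both by x^2:
lim = (8 - 6/x) / (5 - 8/x^2)
As x -> infinity, the 1/x and 1/x^2 terms vanish:
= 8/5 = 1.60

1.60


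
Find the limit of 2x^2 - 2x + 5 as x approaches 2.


Since polynomials are continuous, we use direct substitution.
lim(x->2) of 2x^2 - 2x + 5
= 2 * 2^2 - 2 * 2 + 5
= 8 - 4 + 5
= 9

9


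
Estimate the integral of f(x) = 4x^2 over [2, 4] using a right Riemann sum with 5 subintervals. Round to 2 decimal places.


Right Riemann sum uses right endpoints of each subinterval.
Interval: [2, 4], n = 5
dx = (4 - 2) / 5 = 2/5
Right endpoints: [12/5, 14/5, 16/5, 18/5, 4]
f values: [576/25, 784/25, 1024/25, 1296/25, 64]
Sum = dx * (sum of f values)
= 2/5 * 1056/5
= 2112/25 = 84.48

84.48


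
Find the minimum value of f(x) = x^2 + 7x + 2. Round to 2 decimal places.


For a quadratic f(x) = ax^2 + bx + c with a > 0, the minimum is at the vertex.
Vertex x-coordinate: x = -b/(2a)
x = -(7) / (2 * 1)
x = -7/2
Substitute back to find the minimum value:
f(-7/2) = 1 * (-7/2)^2 + 7 * (-7/2) + 2
= 49/4 - 49/2 + 2
= -41/4 = -10.25

-10.25


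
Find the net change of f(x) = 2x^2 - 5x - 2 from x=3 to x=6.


Net change = f(b) - f(a)
f(x) = 2x^2 - 5x - 2
Compute f(6):
f(6) = 2 * 6^2 - 5 * 6 - 2
= 72 - 30 - 2
= 40
Compute f(3):
f(3) = 2 * 3^2 - 5 * 3 - 2
= 18 - 15 - 2
= 1
Net change = 40 - 1 = 39

39


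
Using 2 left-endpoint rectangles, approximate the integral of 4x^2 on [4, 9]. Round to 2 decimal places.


Left Riemann sum uses left endpoints of each subinterval.
Interval: [4, 9], n = 2
dx = (9 - 4) / 2 = 5/2
Left endpoints: [4, 13/2]
f values: [64, 169]
Sum = dx * (sum of f values)
= 5/2 * 233
= 1165/2 = 582.50

582.50


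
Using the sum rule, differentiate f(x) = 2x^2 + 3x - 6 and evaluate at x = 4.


Differentiate term by term using power and sum rules:
f(x) = 2x^2 + 3x - 6
f'(x) = 4x + 3
Substitute x = 4:
f'(4) = 4 * 4 + 3
= 16 + 3
= 19

19


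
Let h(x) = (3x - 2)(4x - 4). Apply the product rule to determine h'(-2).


Let u(x) = 3x - 2 and v(x) = 4x - 4
u'(x) = 3
v'(x) = 4
Product rule: h'(x) = u'(x)*v(x) + u(x)*v'(x)
= 3 * (4x - 4) + (3x - 2) * 4
At x = -2:
u(-2) = 3 * (-2) - 2 = -8
v(-2) = 4 * (-2) - 4 = -12
h'(-2) = 3 * (-12) + (-8) * 4
= -36 - 32
= -68

-68


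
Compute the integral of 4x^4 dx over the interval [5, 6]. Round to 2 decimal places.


Find the antiderivative of 4x^4:
F(x) = 4/5 * x^5
Apply the Fundamental Theorem of Calculus:
F(6) - F(5)
= 4/5 * 6^5 - 4/5 * 5^5
= 4/5 * (7776 - 3125)
= 4/5 * 4651
= 18604/5 = 3720.80

3720.80


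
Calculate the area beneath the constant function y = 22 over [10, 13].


The area under a constant function y = 22 is a rectangle.
Width = 13 - 10 = 3
Height = 22
Area = width * height
= 3 * 22
= 66

66


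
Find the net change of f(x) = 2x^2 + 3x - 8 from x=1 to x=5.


Net change = f(b) - f(a)
f(x) = 2x^2 + 3x - 8
Compute f(5):
f(5) = 2 * 5^2 + 3 * 5 - 8
= 50 + 15 - 8
= 57
Compute f(1):
f(1) = 2 * 1^2 + 3 * 1 - 8
= 2 + 3 - 8
= -3
Net change = 57 - (-3) = 60

60


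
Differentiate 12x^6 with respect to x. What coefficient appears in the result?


We apply the power rule: d/dx [ax^n] = a*n * x^(n-1)
d/dx [12x^6]
= 12 * 6 * x^(6-1)
= 72x^5
The coefficient is 72

72


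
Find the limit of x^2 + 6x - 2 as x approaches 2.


Since polynomials are continuous, we use direct substitution.
lim(x->2) of x^2 + 6x - 2
= 1 * 2^2 + 6 * 2 - 2
= 4 + 12 - 2
= 14

14


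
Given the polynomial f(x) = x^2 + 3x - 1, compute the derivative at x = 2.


Differentiate term by term using power and sum rules:
f(x) = x^2 + 3x - 1
f'(x) = 2x + 3
Substitute x = 2:
f'(2) = 2 * 2 + 3
= 4 + 3
= 7

7


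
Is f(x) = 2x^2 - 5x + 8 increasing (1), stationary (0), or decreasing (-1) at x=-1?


Compute f'(x) to determine behavior:
f'(x) = 4x - 5
f'(-1) = 4 * (-1) - 5
= -4 - 5
= -9
Since f'(-1) < 0, the function is decreasing (-1)

-1


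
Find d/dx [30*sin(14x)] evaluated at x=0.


Apply the chain rule to differentiate 30*sin(14x):
d/dx [30*sin(14x)]
= 30 * cos(14x) * d/dx(14x)
= 30 * 14 * cos(14x)
= 420 * cos(14x)
Evaluate at x = 0:
= 420 * cos(0)
= 420 * 1
= 420

420


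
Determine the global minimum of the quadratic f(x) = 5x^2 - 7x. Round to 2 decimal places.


For a quadratic f(x) = ax^2 + bx + c with a > 0, the minimum is at the vertex.
Vertex x-coordinate: x = -b/(2a)
x = -(-7) / (2 * 5)
x = 7/10
Substitute back to find the minimum value:
f(7/10) = 5 * (7/10)^2 - 7 * (7/10) + 0
= 49/20 - 49/10 + 0
= -49/20 = -2.45

-2.45


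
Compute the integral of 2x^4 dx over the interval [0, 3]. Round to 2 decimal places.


Find the antiderivative of 2x^4:
F(x) = 2/5 * x^5
Apply the Fundamental Theorem of Calculus:
F(3) - F(0)
= 2/5 * 3^5 - 2/5 * 0^5
= 2/5 * (243 - 0)
= 2/5 * 243
= 486/5 = 97.20

97.20


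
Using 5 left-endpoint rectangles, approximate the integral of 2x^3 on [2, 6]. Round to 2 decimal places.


Left Riemann sum uses left endpoints of each subinterval.
Interval: [2, 6], n = 5
dx = (6 - 2) / 5 = 4/5
Left endpoints: [2, 14/5, 18/5, 22/5, 26/5]
f values: [16, 5488/125, 11664/125, 21296/125, 35152/125]
Sum = dx * (sum of f values)
= 4/5 * 3024/5
= 12096/25 = 483.84

483.84


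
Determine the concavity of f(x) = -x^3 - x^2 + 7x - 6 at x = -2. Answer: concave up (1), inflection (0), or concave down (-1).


Concavity is determined by the sign of f''(x).
f(x) = -x^3 - x^2 + 7x - 6
f'(x) = -3x^2 - 2x + 7
f''(x) = -6x - 2
f''(-2) = -6 * (-2) - 2
= 12 - 2
= 10
Since f''(-2) > 0, the function is concave up (1)

1


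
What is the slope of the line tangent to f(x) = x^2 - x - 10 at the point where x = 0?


The slope of the tangent line equals f'(x) at the point.
f(x) = x^2 - x - 10
f'(x) = 2x - 1
At x = 0:
f'(0) = 2 * 0 - 1
= 0 - 1
= -1

-1


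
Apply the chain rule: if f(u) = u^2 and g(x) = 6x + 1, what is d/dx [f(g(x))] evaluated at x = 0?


Using the chain rule: (f(g(x)))' = f'(g(x)) * g'(x)
First, find g(0):
g(0) = 6 * 0 + 1 = 1
Next, f'(u) = 2u
And g'(x) = 6
So f'(g(0)) * g'(0)
= 2 * 1 * 6
= 12

12


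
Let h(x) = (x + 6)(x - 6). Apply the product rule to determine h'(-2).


Let u(x) = x + 6 and v(x) = x - 6
u'(x) = 1
v'(x) = 1
Product rule: h'(x) = u'(x)*v(x) + u(x)*v'(x)
= 1 * (x - 6) + (x + 6) * 1
At x = -2:
u(-2) = 1 * (-2) + 6 = 4
v(-2) = 1 * (-2) - 6 = -8
h'(-2) = 1 * (-8) + 4 * 1
= -8 + 4
= -4

-4


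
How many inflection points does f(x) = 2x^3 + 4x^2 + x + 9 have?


Inflection points occur where f''(x) = 0 and concavity changes.
f(x) = 2x^3 + 4x^2 + x + 9
f'(x) = 6x^2 + 8x + 1
f''(x) = 12x + 8
Set f''(x) = 0:
12x + 8 = 0
x = -8 / 12 = -2/3
Since f''(x) is linear (degree 1), it changes sign at this point.
Therefore there is exactly 1 inflection point.

1


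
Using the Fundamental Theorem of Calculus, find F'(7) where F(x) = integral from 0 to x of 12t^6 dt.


By the Fundamental Theorem of Calculus (Part 1):
If F(x) = integral from 0 to x of f(t) dt, then F'(x) = f(x)
Here f(t) = 12t^6
So F'(x) = 12x^6
Evaluate at x = 7:
F'(7) = 12 * 7^6
= 12 * 117649
= 1411788

1411788


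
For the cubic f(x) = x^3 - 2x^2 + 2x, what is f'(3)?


Differentiate f(x) = x^3 - 2x^2 + 2x term by term:
f'(x) = 3x^2 - 4x + 2
Substitute x = 3:
f'(3) = 3 * 3^2 - 4 * 3 + 2
= 27 - 12 + 2
= 17

17


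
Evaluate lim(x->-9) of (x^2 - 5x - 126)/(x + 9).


Direct substitution gives 0/0, so we factor the numerator.
Factor: (x^2 - 5x - 126) = (x + 9)(x - 14)
Cancel the common factor (x + 9):
(x^2 - 5x - 126)/(x + 9) = (x - 14)
Now substitute x = -9:
= (-9) - (14) = -23

-23


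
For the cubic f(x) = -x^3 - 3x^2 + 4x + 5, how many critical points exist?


Find where f'(x) = 0:
f(x) = -x^3 - 3x^2 + 4x + 5
f'(x) = -3x^2 - 6x + 4
This is a quadratic in x. Use the discriminant to count real roots.
Discriminant = (-6)^2 - 4 * (-3) * 4
= 36 - (-48)
= 84
Since discriminant > 0, f'(x) = 0 has 2 real solutions.
Number of critical points: 2

2


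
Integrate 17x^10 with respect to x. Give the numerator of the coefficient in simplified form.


Apply the power rule for integration:
integral of ax^n dx = a/(n+1) * x^(n+1) + C
integral of 17x^10 dx
= 17/11 * x^11 + C
The coefficient in lowest terms is 17/11, and its numerator is 17

17


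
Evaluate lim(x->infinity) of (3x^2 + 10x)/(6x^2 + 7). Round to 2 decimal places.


For limits at infinity with equal-degree polynomials,
we compare leading coefficients.
Numerator leading term: 3x^2
Denominator leading term: 6x^2
Divide both by x^2:
lim = (3 + 10/x) / (6 + 7/x^2)
As x -> infinity, the 1/x and 1/x^2 terms vanish:
= 3/6 = 1/2 = 0.50

0.50


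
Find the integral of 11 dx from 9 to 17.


The integral of a constant k over [a, b] equals k * (b - a).
integral from 9 to 17 of 11 dx
= 11 * (17 - 9)
= 11 * 8
= 88

88


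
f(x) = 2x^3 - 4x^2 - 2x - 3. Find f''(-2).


First derivative:
f'(x) = 6x^2 - 8x - 2
Second derivative:
f''(x) = 12x - 8
Substitute x = -2:
f''(-2) = 12 * (-2) - 8
= -24 - 8
= -32

-32


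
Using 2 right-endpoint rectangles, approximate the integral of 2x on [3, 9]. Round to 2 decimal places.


Right Riemann sum uses right endpoints of each subinterval.
Interval: [3, 9], n = 2
dx = (9 - 3) / 2 = 3
Right endpoints: [6, 9]
f values: [12, 18]
Sum = dx * (sum of f values)
= 3 * 30
= 90 = 90.00

90.00


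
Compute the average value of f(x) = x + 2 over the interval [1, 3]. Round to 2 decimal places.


Average value = 1/(b-a) * integral from a to b of f(x) dx
First compute the integral of x + 2:
F(x) = (1/2)x^2 + 2x
F(3) = 1/2 * 9 + 2 * 3 = 21/2
F(1) = 1/2 * 1 + 2 * 1 = 5/2
Integral = 21/2 - 5/2 = 8
Average = 8 / (3 - 1) = 8 / 2
= 4 = 4.00

4.00


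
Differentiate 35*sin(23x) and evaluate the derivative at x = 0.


Apply the chain rule to differentiate 35*sin(23x):
d/dx [35*sin(23x)]
= 35 * cos(23x) * d/dx(23x)
= 35 * 23 * cos(23x)
= 805 * cos(23x)
Evaluate at x = 0:
= 805 * cos(0)
= 805 * 1
= 805

805


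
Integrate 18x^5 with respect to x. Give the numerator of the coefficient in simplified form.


Apply the power rule for integration:
integral of ax^n dx = a/(n+1) * x^(n+1) + C
integral of 18x^5 dx
= 18/6 * x^6 + C
= 3 * x^6 + C
The coefficient in lowest terms is 3 = 3/1, so its numerator is 3

3


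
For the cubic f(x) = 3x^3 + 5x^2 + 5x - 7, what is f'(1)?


Differentiate f(x) = 3x^3 + 5x^2 + 5x - 7 term by term:
f'(x) = 9x^2 + 10x + 5
Substitute x = 1:
f'(1) = 9 * 1^2 + 10 * 1 + 5
= 9 + 10 + 5
= 24

24


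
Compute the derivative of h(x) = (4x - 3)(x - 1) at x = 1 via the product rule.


Let u(x) = 4x - 3 and v(x) = x - 1
u'(x) = 4
v'(x) = 1
Product rule: h'(x) = u'(x)*v(x) + u(x)*v'(x)
= 4 * (x - 1) + (4x - 3) * 1
At x = 1:
u(1) = 4 * 1 - 3 = 1
v(1) = 1 * 1 - 1 = 0
h'(1) = 4 * 0 + 1 * 1
= 0 + 1
= 1

1


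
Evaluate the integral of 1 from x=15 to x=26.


The integral of a constant k over [a, b] equals k * (b - a).
integral from 15 to 26 of 1 dx
= 1 * (26 - 15)
= 1 * 11
= 11

11


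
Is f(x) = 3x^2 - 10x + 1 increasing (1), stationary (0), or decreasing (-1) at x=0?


Compute f'(x) to determine behavior:
f'(x) = 6x - 10
f'(0) = 6 * 0 - 10
= 0 - 10
= -10
Since f'(0) < 0, the function is decreasing (-1)

-1


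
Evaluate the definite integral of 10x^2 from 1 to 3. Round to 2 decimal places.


Find the antiderivative of 10x^2:
F(x) = 10/3 * x^3
Apply the Fundamental Theorem of Calculus:
F(3) - F(1)
= 10/3 * 3^3 - 10/3 * 1^3
= 10/3 * (27 - 1)
= 10/3 * 26
= 260/3 ≈ 86.67

86.67


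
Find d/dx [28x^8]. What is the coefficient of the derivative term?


We apply the power rule: d/dx [ax^n] = a*n * x^(n-1)
d/dx [28x^8]
= 28 * 8 * x^(8-1)
= 224x^7
The coefficient is 224

224


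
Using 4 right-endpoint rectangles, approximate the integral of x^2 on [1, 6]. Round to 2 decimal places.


Right Riemann sum uses right endpoints of each subinterval.
Interval: [1, 6], n = 4
dx = (6 - 1) / 4 = 5/4
Right endpoints: [9/4, 7/2, 19/4, 6]
f values: [81/16, 49/4, 361/16, 36]
Sum = dx * (sum of f values)
= 5/4 * 607/8
= 3035/32 ≈ 94.84

94.84


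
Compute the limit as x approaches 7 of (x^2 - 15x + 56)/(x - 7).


Direct substitution gives 0/0, so we factor the numerator.
Factor: (x^2 - 15x + 56) = (x - 7)(x - 8)
Cancel the common factor (x - 7):
(x^2 - 15x + 56)/(x - 7) = (x - 8)
Now substitute x = 7:
= (7) - (8) = -1

-1


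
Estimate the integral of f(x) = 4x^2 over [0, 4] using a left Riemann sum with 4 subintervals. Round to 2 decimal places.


Left Riemann sum uses left endpoints of each subinterval.
Interval: [0, 4], n = 4
dx = (4 - 0) / 4 = 1
Left endpoints: [0, 1, 2, 3]
f values: [0, 4, 16, 36]
Sum = dx * (sum of f values)
= 1 * 56
= 56 = 56.00

56.00


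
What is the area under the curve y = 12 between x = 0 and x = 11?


The area under a constant function y = 12 is a rectangle.
Width = 11 - 0 = 11
Height = 12
Area = width * height
= 11 * 12
= 132

132


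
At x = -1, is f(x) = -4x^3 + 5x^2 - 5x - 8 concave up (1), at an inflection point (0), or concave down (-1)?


Concavity is determined by the sign of f''(x).
f(x) = -4x^3 + 5x^2 - 5x - 8
f'(x) = -12x^2 + 10x - 5
f''(x) = -24x + 10
f''(-1) = -24 * (-1) + 10
= 24 + 10
= 34
Since f''(-1) > 0, the function is concave up (1)

1


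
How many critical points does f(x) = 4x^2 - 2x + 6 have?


Find where f'(x) = 0:
f'(x) = 8x - 2
Set f'(x) = 0:
8x - 2 = 0
x = 2 / 8 = 1/4
This is a linear equation in x, so there is exactly one solution.
Number of critical points: 1

1


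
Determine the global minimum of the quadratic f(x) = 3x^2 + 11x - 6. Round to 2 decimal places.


For a quadratic f(x) = ax^2 + bx + c with a > 0, the minimum is at the vertex.
Vertex x-coordinate: x = -b/(2a)
x = -(11) / (2 * 3)
x = -11/6
Substitute back to find the minimum value:
f(-11/6) = 3 * (-11/6)^2 + 11 * (-11/6) - 6
= 121/12 - 121/6 - 6
= -193/12 ≈ -16.08

-16.08


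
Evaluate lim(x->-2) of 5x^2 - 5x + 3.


Since polynomials are continuous, we use direct substitution.
lim(x->-2) of 5x^2 - 5x + 3
= 5 * (-2)^2 - 5 * (-2) + 3
= 20 + 10 + 3
= 33

33


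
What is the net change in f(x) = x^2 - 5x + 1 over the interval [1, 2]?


Net change = f(b) - f(a)
f(x) = x^2 - 5x + 1
Compute f(2):
f(2) = 1 * 2^2 - 5 * 2 + 1
= 4 - 10 + 1
= -5
Compute f(1):
f(1) = 1 * 1^2 - 5 * 1 + 1
= 1 - 5 + 1
= -3
Net change = -5 - (-3) = -2

-2


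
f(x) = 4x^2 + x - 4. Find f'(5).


Differentiate term by term using power and sum rules:
f(x) = 4x^2 + x - 4
f'(x) = 8x + 1
Substitute x = 5:
f'(5) = 8 * 5 + 1
= 40 + 1
= 41

41


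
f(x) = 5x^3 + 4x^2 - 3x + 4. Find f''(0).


First derivative:
f'(x) = 15x^2 + 8x - 3
Second derivative:
f''(x) = 30x + 8
Substitute x = 0:
f''(0) = 30 * 0 + 8
= 0 + 8
= 8

8


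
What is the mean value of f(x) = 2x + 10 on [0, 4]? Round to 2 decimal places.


Average value = 1/(b-a) * integral from a to b of f(x) dx
First compute the integral of 2x + 10:
F(x) = x^2 + 10x
F(4) = 1 * 16 + 10 * 4 = 56
F(0) = 1 * 0 + 10 * 0 = 0
Integral = 56 - 0 = 56
Average = 56 / (4 - 0) = 56 / 4
= 14 = 14.00

14.00


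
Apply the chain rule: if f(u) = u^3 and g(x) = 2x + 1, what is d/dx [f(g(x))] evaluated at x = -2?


Using the chain rule: (f(g(x)))' = f'(g(x)) * g'(x)
First, find g(-2):
g(-2) = 2 * (-2) + 1 = -3
Next, f'(u) = 3u^2
And g'(x) = 2
So f'(g(-2)) * g'(-2)
= 3 * (-3)^2 * 2
= 3 * 9 * 2
= 54

54


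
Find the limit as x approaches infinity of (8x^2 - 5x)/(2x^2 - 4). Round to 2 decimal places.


For limits at infinity with equal-degree polynomials,
we compare leading coefficients.
Numerator leading term: 8x^2
Denominator leading term: 2x^2
Divide both by x^2:
lim = (8 - 5/x) / (2 - 4/x^2)
As x -> infinity, the 1/x and 1/x^2 terms vanish:
= 8/2 = 4 = 4.00

4.00


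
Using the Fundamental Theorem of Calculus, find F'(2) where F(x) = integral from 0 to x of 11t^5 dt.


By the Fundamental Theorem of Calculus (Part 1):
If F(x) = integral from 0 to x of f(t) dt, then F'(x) = f(x)
Here f(t) = 11t^5
So F'(x) = 11x^5
Evaluate at x = 2:
F'(2) = 11 * 2^5
= 11 * 32
= 352

352


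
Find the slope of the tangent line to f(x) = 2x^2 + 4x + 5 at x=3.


The slope of the tangent line equals f'(x) at the point.
f(x) = 2x^2 + 4x + 5
f'(x) = 4x + 4
At x = 3:
f'(3) = 4 * 3 + 4
= 12 + 4
= 16

16


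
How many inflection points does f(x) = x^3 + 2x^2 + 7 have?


Inflection points occur where f''(x) = 0 and concavity changes.
f(x) = x^3 + 2x^2 + 7
f'(x) = 3x^2 + 4x
f''(x) = 6x + 4
Set f''(x) = 0:
6x + 4 = 0
x = -4 / 6 = -2/3
Since f''(x) is linear (degree 1), it changes sign at this point.
Therefore there is exactly 1 inflection point.

1


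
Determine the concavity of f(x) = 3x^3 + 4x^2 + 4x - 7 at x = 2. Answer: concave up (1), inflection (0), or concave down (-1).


Concavity is determined by the sign of f''(x).
f(x) = 3x^3 + 4x^2 + 4x - 7
f'(x) = 9x^2 + 8x + 4
f''(x) = 18x + 8
f''(2) = 18 * 2 + 8
= 36 + 8
= 44
Since f''(2) > 0, the function is concave up (1)

1


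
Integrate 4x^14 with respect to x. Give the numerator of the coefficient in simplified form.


Apply the power rule for integration:
integral of ax^n dx = a/(n+1) * x^(n+1) + C
integral of 4x^14 dx
= 4/15 * x^15 + C
The coefficient in lowest terms is 4/15, and its numerator is 4

4


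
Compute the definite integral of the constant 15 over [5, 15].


The integral of a constant k over [a, b] equals k * (b - a).
integral from 5 to 15 of 15 dx
= 15 * (15 - 5)
= 15 * 10
= 150

150


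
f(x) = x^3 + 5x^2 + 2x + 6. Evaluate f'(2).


Differentiate f(x) = x^3 + 5x^2 + 2x + 6 term by term:
f'(x) = 3x^2 + 10x + 2
Substitute x = 2:
f'(2) = 3 * 2^2 + 10 * 2 + 2
= 12 + 20 + 2
= 34

34


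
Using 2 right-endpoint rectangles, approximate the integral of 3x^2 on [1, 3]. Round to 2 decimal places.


Right Riemann sum uses right endpoints of each subinterval.
Interval: [1, 3], n = 2
dx = (3 - 1) / 2 = 1
Right endpoints: [2, 3]
f values: [12, 27]
Sum = dx * (sum of f values)
= 1 * 39
= 39 = 39.00

39.00


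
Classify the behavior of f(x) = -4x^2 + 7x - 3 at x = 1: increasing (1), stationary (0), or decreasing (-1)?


Compute f'(x) to determine behavior:
f'(x) = -8x + 7
f'(1) = -8 * 1 + 7
= -8 + 7
= -1
Since f'(1) < 0, the function is decreasing (-1)

-1


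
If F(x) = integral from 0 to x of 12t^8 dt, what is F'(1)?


By the Fundamental Theorem of Calculus (Part 1):
If F(x) = integral from 0 to x of f(t) dt, then F'(x) = f(x)
Here f(t) = 12t^8
So F'(x) = 12x^8
Evaluate at x = 1:
F'(1) = 12 * 1^8
= 12 * 1
= 12

12


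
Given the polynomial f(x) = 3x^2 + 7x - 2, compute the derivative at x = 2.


Differentiate term by term using power and sum rules:
f(x) = 3x^2 + 7x - 2
f'(x) = 6x + 7
Substitute x = 2:
f'(2) = 6 * 2 + 7
= 12 + 7
= 19

19


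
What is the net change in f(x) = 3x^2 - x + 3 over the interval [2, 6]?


Net change = f(b) - f(a)
f(x) = 3x^2 - x + 3
Compute f(6):
f(6) = 3 * 6^2 - 1 * 6 + 3
= 108 - 6 + 3
= 105
Compute f(2):
f(2) = 3 * 2^2 - 1 * 2 + 3
= 12 - 2 + 3
= 13
Net change = 105 - 13 = 92

92


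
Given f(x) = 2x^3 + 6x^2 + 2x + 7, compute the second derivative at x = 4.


First derivative:
f'(x) = 6x^2 + 12x + 2
Second derivative:
f''(x) = 12x + 12
Substitute x = 4:
f''(4) = 12 * 4 + 12
= 48 + 12
= 60

60


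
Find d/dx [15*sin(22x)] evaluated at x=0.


Apply the chain rule to differentiate 15*sin(22x):
d/dx [15*sin(22x)]
= 15 * cos(22x) * d/dx(22x)
= 15 * 22 * cos(22x)
= 330 * cos(22x)
Evaluate at x = 0:
= 330 * cos(0)
= 330 * 1
= 330

330


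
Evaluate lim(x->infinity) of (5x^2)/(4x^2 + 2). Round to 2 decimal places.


For limits at infinity with equal-degree polynomials,
we compare leading coefficients.
Numerator leading term: 5x^2
Denominator leading term: 4x^2
Divide both by x^2:
lim = (5) / (4 + 2/x^2)
As x -> infinity, the 1/x and 1/x^2 terms vanish:
= 5/4 = 1.25

1.25


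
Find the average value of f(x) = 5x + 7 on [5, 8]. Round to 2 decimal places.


Average value = 1/(b-a) * integral from a to b of f(x) dx
First compute the integral of 5x + 7:
F(x) = (5/2)x^2 + 7x
F(8) = 5/2 * 64 + 7 * 8 = 216
F(5) = 5/2 * 25 + 7 * 5 = 195/2
Integral = 216 - 195/2 = 237/2
Average = (237/2) / (8 - 5) = (237/2) / 3
= 79/2 = 39.50

39.50


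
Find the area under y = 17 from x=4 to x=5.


The area under a constant function y = 17 is a rectangle.
Width = 5 - 4 = 1
Height = 17
Area = width * height
= 1 * 17
= 17

17


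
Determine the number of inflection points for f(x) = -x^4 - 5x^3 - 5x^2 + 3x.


Inflection points occur where f''(x) = 0 and concavity changes.
f(x) = -x^4 - 5x^3 - 5x^2 + 3x
f'(x) = -4x^3 - 15x^2 - 10x + 3
f''(x) = -12x^2 - 30x - 10
This is a quadratic in x. Use the discriminant to count real roots.
Discriminant = (-30)^2 - 4 * (-12) * (-10)
= 900 - 480
= 420
Since discriminant > 0, f''(x) = 0 has 2 distinct real solutions.
A quadratic with two distinct real roots changes sign at each root, so concavity changes at both.
Number of inflection points: 2

2


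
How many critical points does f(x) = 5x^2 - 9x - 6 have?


Find where f'(x) = 0:
f'(x) = 10x - 9
Set f'(x) = 0:
10x - 9 = 0
x = 9 / 10 = 9/10
This is a linear equation in x, so there is exactly one solution.
Number of critical points: 1

1


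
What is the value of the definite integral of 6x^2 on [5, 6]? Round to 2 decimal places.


Find the antiderivative of 6x^2:
F(x) = 6/3 * x^3
Apply the Fundamental Theorem of Calculus:
F(6) - F(5)
= 6/3 * 6^3 - 6/3 * 5^3
= 6/3 * (216 - 125)
= 6/3 * 91
= 182 = 182.00

182.00


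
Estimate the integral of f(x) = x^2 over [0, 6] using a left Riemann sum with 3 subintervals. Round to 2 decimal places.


Left Riemann sum uses left endpoints of each subinterval.
Interval: [0, 6], n = 3
dx = (6 - 0) / 3 = 2
Left endpoints: [0, 2, 4]
f values: [0, 4, 16]
Sum = dx * (sum of f values)
= 2 * 20
= 40 = 40.00

40.00


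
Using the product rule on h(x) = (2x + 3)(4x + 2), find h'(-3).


Let u(x) = 2x + 3 and v(x) = 4x + 2
u'(x) = 2
v'(x) = 4
Product rule: h'(x) = u'(x)*v(x) + u(x)*v'(x)
= 2 * (4x + 2) + (2x + 3) * 4
At x = -3:
u(-3) = 2 * (-3) + 3 = -3
v(-3) = 4 * (-3) + 2 = -10
h'(-3) = 2 * (-10) + (-3) * 4
= -20 - 12
= -32

-32


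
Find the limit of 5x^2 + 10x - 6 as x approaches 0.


Since polynomials are continuous, we use direct substitution.
lim(x->0) of 5x^2 + 10x - 6
= 5 * 0^2 + 10 * 0 - 6
= 0 + 0 - 6
= -6

-6


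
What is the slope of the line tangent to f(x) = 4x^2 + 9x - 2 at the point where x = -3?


The slope of the tangent line equals f'(x) at the point.
f(x) = 4x^2 + 9x - 2
f'(x) = 8x + 9
At x = -3:
f'(-3) = 8 * (-3) + 9
= -24 + 9
= -15

-15


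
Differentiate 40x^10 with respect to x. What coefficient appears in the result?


We apply the power rule: d/dx [ax^n] = a*n * x^(n-1)
d/dx [40x^10]
= 40 * 10 * x^(10-1)
= 400x^9
The coefficient is 400

400


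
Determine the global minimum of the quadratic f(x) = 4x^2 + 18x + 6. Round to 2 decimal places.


For a quadratic f(x) = ax^2 + bx + c with a > 0, the minimum is at the vertex.
Vertex x-coordinate: x = -b/(2a)
x = -(18) / (2 * 4)
x = -18/8 = -9/4
Substitute back to find the minimum value:
f(-9/4) = 4 * (-9/4)^2 + 18 * (-9/4) + 6
= 81/4 - 81/2 + 6
= -57/4 = -14.25

-14.25


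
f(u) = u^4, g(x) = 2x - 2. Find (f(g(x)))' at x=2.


Using the chain rule: (f(g(x)))' = f'(g(x)) * g'(x)
First, find g(2):
g(2) = 2 * 2 - 2 = 2
Next, f'(u) = 4u^3
And g'(x) = 2
So f'(g(2)) * g'(2)
= 4 * 2^3 * 2
= 4 * 8 * 2
= 64

64


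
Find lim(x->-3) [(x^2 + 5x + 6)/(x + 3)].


Direct substitution gives 0/0, so we factor the numerator.
Factor: (x^2 + 5x + 6) = (x + 3)(x + 2)
Cancel the common factor (x + 3):
(x^2 + 5x + 6)/(x + 3) = (x + 2)
Now substitute x = -3:
= (-3) - (-2) = -1

-1
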